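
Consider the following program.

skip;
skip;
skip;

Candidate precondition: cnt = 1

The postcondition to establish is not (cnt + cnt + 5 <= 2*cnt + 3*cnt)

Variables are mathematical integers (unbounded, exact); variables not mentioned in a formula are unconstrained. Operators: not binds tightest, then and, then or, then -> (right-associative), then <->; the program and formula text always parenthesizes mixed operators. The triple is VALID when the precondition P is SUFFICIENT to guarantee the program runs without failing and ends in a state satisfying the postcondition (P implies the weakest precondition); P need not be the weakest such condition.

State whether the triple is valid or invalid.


Working backward. After the program, the postcondition not (cnt + cnt + 5 <= 2*cnt + 3*cnt) must hold; in canonical form it is not (3*cnt >= 5).
Before skip: not (3*cnt >= 5)
Before skip: not (3*cnt >= 5)
Before skip: not (3*cnt >= 5)
The weakest precondition is not (3*cnt >= 5).
Check whether cnt = 1 implies it.
Every state satisfying the precondition satisfies the weakest precondition: the implication holds.
Answer: valid


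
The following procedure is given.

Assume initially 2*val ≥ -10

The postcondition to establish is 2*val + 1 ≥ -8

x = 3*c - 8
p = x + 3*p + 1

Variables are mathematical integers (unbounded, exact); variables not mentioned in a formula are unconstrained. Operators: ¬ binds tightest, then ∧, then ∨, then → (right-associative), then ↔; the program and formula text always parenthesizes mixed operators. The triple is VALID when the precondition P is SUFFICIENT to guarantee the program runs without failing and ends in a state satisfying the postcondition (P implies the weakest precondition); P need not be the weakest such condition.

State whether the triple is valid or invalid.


Working backward. After the program, the postcondition 2*val + 1 ≥ -8 must hold; in canonical form it is 2*val ≥ -9.
Before p := x + 3*p + 1: 2*val ≥ -9
Before x := 3*c - 8: 2*val ≥ -9
The weakest precondition is 2*val ≥ -9.
Check whether 2*val ≥ -10 implies it.
Countermodel: at the initial state val = -5, the precondition holds but the weakest precondition fails.
Answer: invalid


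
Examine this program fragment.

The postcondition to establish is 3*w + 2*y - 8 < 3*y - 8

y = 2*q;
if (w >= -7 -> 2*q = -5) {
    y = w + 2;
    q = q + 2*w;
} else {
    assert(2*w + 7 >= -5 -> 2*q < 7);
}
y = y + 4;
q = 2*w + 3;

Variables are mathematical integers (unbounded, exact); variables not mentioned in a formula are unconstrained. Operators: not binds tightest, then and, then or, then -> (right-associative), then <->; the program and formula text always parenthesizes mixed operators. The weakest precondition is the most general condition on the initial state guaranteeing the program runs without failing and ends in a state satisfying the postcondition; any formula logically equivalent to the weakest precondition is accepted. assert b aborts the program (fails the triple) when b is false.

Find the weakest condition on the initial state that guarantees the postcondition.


Working backward. After the program, the postcondition 3*w + 2*y - 8 < 3*y - 8 must hold; in canonical form it is 3*w < y.
Before q := 2*w + 3: 3*w < y
Before y := y + 4: 3*w < y + 4
Then branch requires 2*w < 6; else branch requires (2*w >= -12 -> 2*q < 7) and 3*w < y + 4.
Before the if: ((w >= -7 -> 2*q = -5) -> 2*w < 6) and ((not (w >= -7 -> 2*q = -5)) -> ((2*w >= -12 -> 2*q < 7) and 3*w < y + 4))
Before y := 2*q: ((w >= -7 -> 2*q = -5) -> 2*w < 6) and ((not (w >= -7 -> 2*q = -5)) -> ((2*w >= -12 -> 2*q < 7) and 3*w < 2*q + 4))
Answer: WP = ((w >= -7 -> 2*q = -5) -> 2*w < 6) and ((not (w >= -7 -> 2*q = -5)) -> ((2*w >= -12 -> 2*q < 7) and 3*w < 2*q + 4))


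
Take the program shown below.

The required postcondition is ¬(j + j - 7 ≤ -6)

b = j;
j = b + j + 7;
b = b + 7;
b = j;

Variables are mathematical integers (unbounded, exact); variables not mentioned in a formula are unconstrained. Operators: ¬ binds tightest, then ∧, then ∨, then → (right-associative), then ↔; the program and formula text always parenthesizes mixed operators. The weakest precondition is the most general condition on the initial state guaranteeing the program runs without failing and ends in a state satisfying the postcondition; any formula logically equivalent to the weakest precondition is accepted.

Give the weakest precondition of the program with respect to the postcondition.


Working backward. After the program, the postcondition ¬(j + j - 7 ≤ -6) must hold; in canonical form it is ¬(2*j ≤ 1).
Before b := j: ¬(2*j ≤ 1)
Before b := b + 7: ¬(2*j ≤ 1)
Before j := b + j + 7: ¬(2*b + 2*j ≤ -13)
Before b := j: ¬(4*j ≤ -13)
Answer: WP = ¬(4*j ≤ -13)


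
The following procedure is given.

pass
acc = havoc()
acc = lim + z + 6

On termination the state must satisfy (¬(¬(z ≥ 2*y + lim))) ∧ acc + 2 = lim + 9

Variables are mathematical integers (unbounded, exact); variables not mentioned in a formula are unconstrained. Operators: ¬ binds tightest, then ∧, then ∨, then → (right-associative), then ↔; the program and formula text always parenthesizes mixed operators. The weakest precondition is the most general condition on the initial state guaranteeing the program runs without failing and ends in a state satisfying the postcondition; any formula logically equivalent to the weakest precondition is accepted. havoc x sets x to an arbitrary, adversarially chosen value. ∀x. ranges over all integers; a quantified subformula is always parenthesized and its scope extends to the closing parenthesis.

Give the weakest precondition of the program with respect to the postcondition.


Working backward. After the program, the postcondition (¬(¬(z ≥ 2*y + lim))) ∧ acc + 2 = lim + 9 must hold; in canonical form it is z ≥ lim + 2*y ∧ acc = lim + 7.
Before acc := lim + z + 6: z ≥ lim + 2*y ∧ z = 1
Before havoc acc: z ≥ lim + 2*y ∧ z = 1
Before skip: z ≥ lim + 2*y ∧ z = 1
Answer: WP = z ≥ lim + 2*y ∧ z = 1


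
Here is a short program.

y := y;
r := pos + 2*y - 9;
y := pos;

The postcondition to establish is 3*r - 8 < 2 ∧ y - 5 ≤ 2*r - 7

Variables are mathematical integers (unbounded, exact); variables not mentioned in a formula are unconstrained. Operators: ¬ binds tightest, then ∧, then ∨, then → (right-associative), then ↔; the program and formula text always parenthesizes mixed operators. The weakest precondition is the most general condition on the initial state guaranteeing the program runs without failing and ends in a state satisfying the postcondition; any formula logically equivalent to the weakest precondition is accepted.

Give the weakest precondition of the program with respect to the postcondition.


Working backward. After the program, the postcondition 3*r - 8 < 2 ∧ y - 5 ≤ 2*r - 7 must hold; in canonical form it is 3*r < 10 ∧ y ≤ 2*r - 2.
Before y := pos: 3*r < 10 ∧ pos ≤ 2*r - 2
Before r := pos + 2*y - 9: 3*pos + 6*y < 37 ∧ pos + 4*y ≥ 20
Before y := y: 3*pos + 6*y < 37 ∧ pos + 4*y ≥ 20
Answer: WP = 3*pos + 6*y < 37 ∧ pos + 4*y ≥ 20


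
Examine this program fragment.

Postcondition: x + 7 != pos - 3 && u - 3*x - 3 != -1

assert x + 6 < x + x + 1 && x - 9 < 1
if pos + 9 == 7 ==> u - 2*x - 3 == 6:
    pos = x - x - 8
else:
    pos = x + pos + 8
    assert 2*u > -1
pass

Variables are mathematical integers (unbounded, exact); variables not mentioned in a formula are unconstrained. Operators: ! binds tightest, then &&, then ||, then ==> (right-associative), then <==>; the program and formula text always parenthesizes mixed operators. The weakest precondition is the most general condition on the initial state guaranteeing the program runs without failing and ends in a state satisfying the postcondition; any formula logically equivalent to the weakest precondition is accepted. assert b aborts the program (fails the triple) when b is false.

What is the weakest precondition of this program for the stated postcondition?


Working backward. After the program, the postcondition x + 7 != pos - 3 && u - 3*x - 3 != -1 must hold; in canonical form it is x != pos - 10 && u != 3*x + 2.
Before skip: x != pos - 10 && u != 3*x + 2
Then branch requires x != -18 && u != 3*x + 2; else branch requires 2*u > -1 && pos != 2 && u != 3*x + 2.
Before the if: ((pos == -2 ==> u == 2*x + 9) ==> (x != -18 && u != 3*x + 2)) && ((!(pos == -2 ==> u == 2*x + 9)) ==> (2*u > -1 && pos != 2 && u != 3*x + 2))
Before assert x + 6 < x + x + 1 && x - 9 < 1: x > 5 && x < 10 && ((pos == -2 ==> u == 2*x + 9) ==> (x != -18 && u != 3*x + 2)) && ((!(pos == -2 ==> u == 2*x + 9)) ==> (2*u > -1 && pos != 2 && u != 3*x + 2))
Answer: WP = x > 5 && x < 10 && ((pos == -2 ==> u == 2*x + 9) ==> (x != -18 && u != 3*x + 2)) && ((!(pos == -2 ==> u == 2*x + 9)) ==> (2*u > -1 && pos != 2 && u != 3*x + 2))


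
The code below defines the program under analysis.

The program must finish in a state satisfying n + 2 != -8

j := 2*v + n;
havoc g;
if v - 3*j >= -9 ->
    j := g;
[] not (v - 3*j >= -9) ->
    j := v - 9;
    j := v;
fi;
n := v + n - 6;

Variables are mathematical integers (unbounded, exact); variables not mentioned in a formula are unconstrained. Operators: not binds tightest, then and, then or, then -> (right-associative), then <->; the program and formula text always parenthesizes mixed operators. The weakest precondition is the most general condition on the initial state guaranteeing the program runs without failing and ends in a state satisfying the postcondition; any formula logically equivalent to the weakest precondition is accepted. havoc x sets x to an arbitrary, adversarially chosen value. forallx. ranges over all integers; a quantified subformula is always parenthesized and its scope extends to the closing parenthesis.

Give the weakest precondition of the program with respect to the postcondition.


Working backward. After the program, the postcondition n + 2 != -8 must hold; in canonical form it is n != -10.
Before n := v + n - 6: n + v != -4
Then branch requires n + v != -4; else branch requires n + v != -4.
Before the if: (v >= 3*j - 9 -> n + v != -4) and ((not (v >= 3*j - 9)) -> n + v != -4)
Before havoc g: (v >= 3*j - 9 -> n + v != -4) and ((not (v >= 3*j - 9)) -> n + v != -4)
Before j := 2*v + n: (3*n + 5*v <= 9 -> n + v != -4) and ((not (3*n + 5*v <= 9)) -> n + v != -4)
Answer: WP = (3*n + 5*v <= 9 -> n + v != -4) and ((not (3*n + 5*v <= 9)) -> n + v != -4)


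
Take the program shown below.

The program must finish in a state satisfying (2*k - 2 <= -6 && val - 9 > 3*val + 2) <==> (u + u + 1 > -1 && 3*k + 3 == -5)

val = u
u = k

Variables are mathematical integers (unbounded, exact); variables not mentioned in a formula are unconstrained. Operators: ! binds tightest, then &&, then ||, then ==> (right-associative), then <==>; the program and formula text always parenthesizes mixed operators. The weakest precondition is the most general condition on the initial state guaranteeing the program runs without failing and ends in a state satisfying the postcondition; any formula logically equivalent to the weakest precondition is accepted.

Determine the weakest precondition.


Working backward. After the program, the postcondition (2*k - 2 <= -6 && val - 9 > 3*val + 2) <==> (u + u + 1 > -1 && 3*k + 3 == -5) must hold; in canonical form it is (2*k <= -4 && 2*val < -11) <==> (2*u > -2 && 3*k == -8).
Before u := k: (2*k <= -4 && 2*val < -11) <==> (2*k > -2 && 3*k == -8)
Before val := u: (2*k <= -4 && 2*u < -11) <==> (2*k > -2 && 3*k == -8)
Answer: WP = (2*k <= -4 && 2*u < -11) <==> (2*k > -2 && 3*k == -8)


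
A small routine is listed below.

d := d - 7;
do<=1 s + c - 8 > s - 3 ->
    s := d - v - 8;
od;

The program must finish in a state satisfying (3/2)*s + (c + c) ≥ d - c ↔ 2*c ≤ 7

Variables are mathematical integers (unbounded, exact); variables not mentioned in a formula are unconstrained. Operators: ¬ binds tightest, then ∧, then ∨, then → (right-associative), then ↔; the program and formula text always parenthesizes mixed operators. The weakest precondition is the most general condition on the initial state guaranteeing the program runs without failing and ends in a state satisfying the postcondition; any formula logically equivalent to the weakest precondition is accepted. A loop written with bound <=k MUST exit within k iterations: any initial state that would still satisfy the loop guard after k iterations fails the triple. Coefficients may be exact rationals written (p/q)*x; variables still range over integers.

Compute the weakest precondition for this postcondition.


Working backward. After the program, the postcondition (3/2)*s + (c + c) ≥ d - c ↔ 2*c ≤ 7 must hold; in canonical form it is 3*c + (3/2)*s ≥ d ↔ 2*c ≤ 7.
Before the loop (bound <=1), unroll the exhaustion recursion (WP_0 = exit-now case; WP_j = one more guarded iteration, up to j = 1):
  WP_0: (¬(c > 5)) ∧ (3*c + (3/2)*s ≥ d ↔ 2*c ≤ 7)
  WP_1: (c > 5 → ((¬(c > 5)) ∧ (3*c + (1/2)*d ≥ (3/2)*v + 12 ↔ 2*c ≤ 7))) ∧ ((¬(c > 5)) → (3*c + (3/2)*s ≥ d ↔ 2*c ≤ 7))
So before the loop: (c > 5 → ((¬(c > 5)) ∧ (3*c + (1/2)*d ≥ (3/2)*v + 12 ↔ 2*c ≤ 7))) ∧ ((¬(c > 5)) → (3*c + (3/2)*s ≥ d ↔ 2*c ≤ 7))
Before d := d - 7: (c > 5 → ((¬(c > 5)) ∧ (3*c + (1/2)*d ≥ (3/2)*v + 31/2 ↔ 2*c ≤ 7))) ∧ ((¬(c > 5)) → (3*c + (3/2)*s ≥ d - 7 ↔ 2*c ≤ 7))
Answer: WP = (c > 5 → ((¬(c > 5)) ∧ (3*c + (1/2)*d ≥ (3/2)*v + 31/2 ↔ 2*c ≤ 7))) ∧ ((¬(c > 5)) → (3*c + (3/2)*s ≥ d - 7 ↔ 2*c ≤ 7))


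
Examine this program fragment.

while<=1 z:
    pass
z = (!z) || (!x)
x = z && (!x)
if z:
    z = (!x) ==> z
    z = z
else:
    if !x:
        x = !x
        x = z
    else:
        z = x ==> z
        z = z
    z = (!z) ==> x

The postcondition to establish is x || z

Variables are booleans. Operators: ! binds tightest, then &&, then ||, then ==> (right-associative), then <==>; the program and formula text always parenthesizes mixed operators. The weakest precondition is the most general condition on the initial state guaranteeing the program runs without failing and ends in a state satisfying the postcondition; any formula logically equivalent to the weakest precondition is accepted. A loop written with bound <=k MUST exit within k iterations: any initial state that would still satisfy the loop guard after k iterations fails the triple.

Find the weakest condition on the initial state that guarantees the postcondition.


Working backward. After the program, x || z must hold.
Then branch requires x || ((!x) ==> z); else branch requires ((!x) ==> (z || ((!z) ==> z))) && (x ==> (x || ((!(x ==> z)) ==> x))).
Before the if: (z ==> (x || ((!x) ==> z))) && ((!z) ==> (((!x) ==> (z || ((!z) ==> z))) && (x ==> (x || ((!(x ==> z)) ==> x)))))
Before x := z && (!x): (z ==> ((z && (!x)) || ((!(z && (!x))) ==> z))) && ((!z) ==> (((!(z && (!x))) ==> (z || ((!z) ==> z))) && ((z && (!x)) ==> ((z && (!x)) || ((!((z && (!x)) ==> z)) ==> (z && (!x)))))))
Before z := (!z) || (!x): (((!z) || (!x)) ==> ((((!z) || (!x)) && (!x)) || ((!(((!z) || (!x)) && (!x))) ==> ((!z) || (!x))))) && ((!((!z) || (!x))) ==> (((!(((!z) || (!x)) && (!x))) ==> ((!z) || (!x) || ((!((!z) || (!x))) ==> ((!z) || (!x))))) && ((((!z) || (!x)) && (!x)) ==> ((((!z) || (!x)) && (!x)) || ((!((((!z) || (!x)) && (!x)) ==> ((!z) || (!x)))) ==> (((!z) || (!x)) && (!x)))))))
Before the loop (bound <=1), unroll the exhaustion recursion (WP_0 = exit-now case; WP_j = one more guarded iteration, up to j = 1):
  WP_0: (!z) && (((!z) || (!x)) ==> ((((!z) || (!x)) && (!x)) || ((!(((!z) || (!x)) && (!x))) ==> ((!z) || (!x))))) && ((!((!z) || (!x))) ==> (((!(((!z) || (!x)) && (!x))) ==> ((!z) || (!x) || ((!((!z) || (!x))) ==> ((!z) || (!x))))) && ((((!z) || (!x)) && (!x)) ==> ((((!z) || (!x)) && (!x)) || ((!((((!z) || (!x)) && (!x)) ==> ((!z) || (!x)))) ==> (((!z) || (!x)) && (!x)))))))
  WP_1: (z ==> ((!z) && (((!z) || (!x)) ==> ((((!z) || (!x)) && (!x)) || ((!(((!z) || (!x)) && (!x))) ==> ((!z) || (!x))))) && ((!((!z) || (!x))) ==> (((!(((!z) || (!x)) && (!x))) ==> ((!z) || (!x) || ((!((!z) || (!x))) ==> ((!z) || (!x))))) && ((((!z) || (!x)) && (!x)) ==> ((((!z) || (!x)) && (!x)) || ((!((((!z) || (!x)) && (!x)) ==> ((!z) || (!x)))) ==> (((!z) || (!x)) && (!x))))))))) && ((!z) ==> ((((!z) || (!x)) ==> ((((!z) || (!x)) && (!x)) || ((!(((!z) || (!x)) && (!x))) ==> ((!z) || (!x))))) && ((!((!z) || (!x))) ==> (((!(((!z) || (!x)) && (!x))) ==> ((!z) || (!x) || ((!((!z) || (!x))) ==> ((!z) || (!x))))) && ((((!z) || (!x)) && (!x)) ==> ((((!z) || (!x)) && (!x)) || ((!((((!z) || (!x)) && (!x)) ==> ((!z) || (!x)))) ==> (((!z) || (!x)) && (!x)))))))))
So before the loop: (z ==> ((!z) && (((!z) || (!x)) ==> ((((!z) || (!x)) && (!x)) || ((!(((!z) || (!x)) && (!x))) ==> ((!z) || (!x))))) && ((!((!z) || (!x))) ==> (((!(((!z) || (!x)) && (!x))) ==> ((!z) || (!x) || ((!((!z) || (!x))) ==> ((!z) || (!x))))) && ((((!z) || (!x)) && (!x)) ==> ((((!z) || (!x)) && (!x)) || ((!((((!z) || (!x)) && (!x)) ==> ((!z) || (!x)))) ==> (((!z) || (!x)) && (!x))))))))) && ((!z) ==> ((((!z) || (!x)) ==> ((((!z) || (!x)) && (!x)) || ((!(((!z) || (!x)) && (!x))) ==> ((!z) || (!x))))) && ((!((!z) || (!x))) ==> (((!(((!z) || (!x)) && (!x))) ==> ((!z) || (!x) || ((!((!z) || (!x))) ==> ((!z) || (!x))))) && ((((!z) || (!x)) && (!x)) ==> ((((!z) || (!x)) && (!x)) || ((!((((!z) || (!x)) && (!x)) ==> ((!z) || (!x)))) ==> (((!z) || (!x)) && (!x)))))))))
Answer: WP = (z ==> ((!z) && (((!z) || (!x)) ==> ((((!z) || (!x)) && (!x)) || ((!(((!z) || (!x)) && (!x))) ==> ((!z) || (!x))))) && ((!((!z) || (!x))) ==> (((!(((!z) || (!x)) && (!x))) ==> ((!z) || (!x) || ((!((!z) || (!x))) ==> ((!z) || (!x))))) && ((((!z) || (!x)) && (!x)) ==> ((((!z) || (!x)) && (!x)) || ((!((((!z) || (!x)) && (!x)) ==> ((!z) || (!x)))) ==> (((!z) || (!x)) && (!x))))))))) && ((!z) ==> ((((!z) || (!x)) ==> ((((!z) || (!x)) && (!x)) || ((!(((!z) || (!x)) && (!x))) ==> ((!z) || (!x))))) && ((!((!z) || (!x))) ==> (((!(((!z) || (!x)) && (!x))) ==> ((!z) || (!x) || ((!((!z) || (!x))) ==> ((!z) || (!x))))) && ((((!z) || (!x)) && (!x)) ==> ((((!z) || (!x)) && (!x)) || ((!((((!z) || (!x)) && (!x)) ==> ((!z) || (!x)))) ==> (((!z) || (!x)) && (!x)))))))))


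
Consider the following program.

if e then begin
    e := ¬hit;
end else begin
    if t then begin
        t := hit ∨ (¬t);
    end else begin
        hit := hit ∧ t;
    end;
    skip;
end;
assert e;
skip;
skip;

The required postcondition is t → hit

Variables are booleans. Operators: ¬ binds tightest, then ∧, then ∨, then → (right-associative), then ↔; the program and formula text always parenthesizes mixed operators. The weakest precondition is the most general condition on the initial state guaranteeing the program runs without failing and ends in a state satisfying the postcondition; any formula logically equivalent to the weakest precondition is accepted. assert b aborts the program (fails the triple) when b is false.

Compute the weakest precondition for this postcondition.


Working backward. After the program, t → hit must hold.
Before skip: t → hit
Before skip: t → hit
Before assert e: e ∧ (t → hit)
Then branch requires (¬hit) ∧ (t → hit); else branch requires (t → (e ∧ ((hit ∨ (¬t)) → hit))) ∧ ((¬t) → (e ∧ (t → (hit ∧ t)))).
Before the if: (e → ((¬hit) ∧ (t → hit))) ∧ ((¬e) → ((t → (e ∧ ((hit ∨ (¬t)) → hit))) ∧ ((¬t) → (e ∧ (t → (hit ∧ t))))))
Answer: WP = (e → ((¬hit) ∧ (t → hit))) ∧ ((¬e) → ((t → (e ∧ ((hit ∨ (¬t)) → hit))) ∧ ((¬t) → (e ∧ (t → (hit ∧ t))))))


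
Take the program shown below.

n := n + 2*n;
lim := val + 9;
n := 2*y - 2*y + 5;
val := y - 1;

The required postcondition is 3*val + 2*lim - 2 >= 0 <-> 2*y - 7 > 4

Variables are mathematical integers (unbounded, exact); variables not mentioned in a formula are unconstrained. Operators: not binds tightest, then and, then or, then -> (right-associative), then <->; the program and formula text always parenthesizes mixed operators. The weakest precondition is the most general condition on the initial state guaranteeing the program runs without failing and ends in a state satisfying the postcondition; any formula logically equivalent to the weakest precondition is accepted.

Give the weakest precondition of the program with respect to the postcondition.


Working backward. After the program, the postcondition 3*val + 2*lim - 2 >= 0 <-> 2*y - 7 > 4 must hold; in canonical form it is 2*lim + 3*val >= 2 <-> 2*y > 11.
Before val := y - 1: 2*lim + 3*y >= 5 <-> 2*y > 11
Before n := 2*y - 2*y + 5: 2*lim + 3*y >= 5 <-> 2*y > 11
Before lim := val + 9: 2*val + 3*y >= -13 <-> 2*y > 11
Before n := n + 2*n: 2*val + 3*y >= -13 <-> 2*y > 11
Answer: WP = 2*val + 3*y >= -13 <-> 2*y > 11


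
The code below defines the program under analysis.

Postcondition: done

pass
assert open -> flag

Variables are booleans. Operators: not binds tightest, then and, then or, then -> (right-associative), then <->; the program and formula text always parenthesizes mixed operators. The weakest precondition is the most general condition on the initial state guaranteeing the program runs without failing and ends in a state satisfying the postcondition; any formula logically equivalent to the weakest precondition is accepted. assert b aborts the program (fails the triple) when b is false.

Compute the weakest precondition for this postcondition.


Working backward. After the program, done must hold.
Before assert open -> flag: (open -> flag) and done
Before skip: (open -> flag) and done
Answer: WP = (open -> flag) and done


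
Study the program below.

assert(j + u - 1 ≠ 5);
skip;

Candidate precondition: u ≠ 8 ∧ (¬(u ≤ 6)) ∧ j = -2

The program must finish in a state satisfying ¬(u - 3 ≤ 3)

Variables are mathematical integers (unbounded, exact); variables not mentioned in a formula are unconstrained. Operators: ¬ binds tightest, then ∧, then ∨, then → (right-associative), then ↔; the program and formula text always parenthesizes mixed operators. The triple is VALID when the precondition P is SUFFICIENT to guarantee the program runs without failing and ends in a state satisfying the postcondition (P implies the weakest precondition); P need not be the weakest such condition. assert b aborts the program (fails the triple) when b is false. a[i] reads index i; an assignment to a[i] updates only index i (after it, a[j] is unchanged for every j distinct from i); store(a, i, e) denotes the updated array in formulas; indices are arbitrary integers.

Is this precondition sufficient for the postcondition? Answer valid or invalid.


Working backward. After the program, the postcondition ¬(u - 3 ≤ 3) must hold; in canonical form it is ¬(u ≤ 6).
Before skip: ¬(u ≤ 6)
Before assert j + u - 1 ≠ 5: j + u ≠ 6 ∧ (¬(u ≤ 6))
The weakest precondition is j + u ≠ 6 ∧ (¬(u ≤ 6)).
Check whether u ≠ 8 ∧ (¬(u ≤ 6)) ∧ j = -2 implies it.
Every state satisfying the precondition satisfies the weakest precondition: the implication holds.
Answer: valid


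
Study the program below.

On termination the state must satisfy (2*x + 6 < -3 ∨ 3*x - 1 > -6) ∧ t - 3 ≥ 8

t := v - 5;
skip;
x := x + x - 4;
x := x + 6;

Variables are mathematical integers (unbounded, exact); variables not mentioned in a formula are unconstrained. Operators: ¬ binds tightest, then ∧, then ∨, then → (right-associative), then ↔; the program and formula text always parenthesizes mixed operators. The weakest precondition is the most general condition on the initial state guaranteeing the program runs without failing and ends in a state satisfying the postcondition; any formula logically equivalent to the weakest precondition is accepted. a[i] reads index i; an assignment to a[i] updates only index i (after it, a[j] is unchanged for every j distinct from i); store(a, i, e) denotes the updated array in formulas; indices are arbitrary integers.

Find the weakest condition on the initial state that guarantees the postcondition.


Working backward. After the program, the postcondition (2*x + 6 < -3 ∨ 3*x - 1 > -6) ∧ t - 3 ≥ 8 must hold; in canonical form it is (2*x < -9 ∨ 3*x > -5) ∧ t ≥ 11.
Before x := x + 6: (2*x < -21 ∨ 3*x > -23) ∧ t ≥ 11
Before x := x + x - 4: (4*x < -13 ∨ 6*x > -11) ∧ t ≥ 11
Before skip: (4*x < -13 ∨ 6*x > -11) ∧ t ≥ 11
Before t := v - 5: (4*x < -13 ∨ 6*x > -11) ∧ v ≥ 16
Answer: WP = (4*x < -13 ∨ 6*x > -11) ∧ v ≥ 16


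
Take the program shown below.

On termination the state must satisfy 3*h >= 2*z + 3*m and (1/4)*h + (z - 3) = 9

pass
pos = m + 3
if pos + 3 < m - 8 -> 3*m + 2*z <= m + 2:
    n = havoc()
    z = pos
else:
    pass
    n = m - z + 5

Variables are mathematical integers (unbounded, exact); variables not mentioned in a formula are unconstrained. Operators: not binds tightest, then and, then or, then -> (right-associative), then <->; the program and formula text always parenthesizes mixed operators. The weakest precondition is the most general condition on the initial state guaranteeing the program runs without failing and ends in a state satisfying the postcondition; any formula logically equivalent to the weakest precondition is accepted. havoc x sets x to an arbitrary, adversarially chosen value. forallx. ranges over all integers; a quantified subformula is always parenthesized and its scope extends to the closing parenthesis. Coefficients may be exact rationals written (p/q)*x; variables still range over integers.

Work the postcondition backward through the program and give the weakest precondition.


Working backward. After the program, the postcondition 3*h >= 2*z + 3*m and (1/4)*h + (z - 3) = 9 must hold; in canonical form it is 3*h >= 3*m + 2*z and (1/4)*h + z = 12.
Then branch requires 3*h >= 3*m + 2*pos and (1/4)*h + pos = 12; else branch requires 3*h >= 3*m + 2*z and (1/4)*h + z = 12.
Before the if: ((pos < m - 11 -> 2*m + 2*z <= 2) -> (3*h >= 3*m + 2*pos and (1/4)*h + pos = 12)) and ((not (pos < m - 11 -> 2*m + 2*z <= 2)) -> (3*h >= 3*m + 2*z and (1/4)*h + z = 12))
Before pos := m + 3: 3*h >= 5*m + 6 and (1/4)*h + m = 9
Before skip: 3*h >= 5*m + 6 and (1/4)*h + m = 9
Answer: WP = 3*h >= 5*m + 6 and (1/4)*h + m = 9


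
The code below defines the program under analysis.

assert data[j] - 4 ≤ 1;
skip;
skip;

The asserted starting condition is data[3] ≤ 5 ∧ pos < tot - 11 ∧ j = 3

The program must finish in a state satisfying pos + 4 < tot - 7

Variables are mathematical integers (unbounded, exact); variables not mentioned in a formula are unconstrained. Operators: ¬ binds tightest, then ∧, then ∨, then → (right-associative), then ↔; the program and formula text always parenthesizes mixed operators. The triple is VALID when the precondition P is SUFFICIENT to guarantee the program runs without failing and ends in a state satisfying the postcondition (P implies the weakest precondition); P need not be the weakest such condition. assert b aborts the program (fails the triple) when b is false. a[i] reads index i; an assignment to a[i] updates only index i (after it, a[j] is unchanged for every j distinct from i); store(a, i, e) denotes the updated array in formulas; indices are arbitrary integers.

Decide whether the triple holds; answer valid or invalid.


Working backward. After the program, the postcondition pos + 4 < tot - 7 must hold; in canonical form it is pos < tot - 11.
Before skip: pos < tot - 11
Before skip: pos < tot - 11
Before assert data[j] - 4 ≤ 1: data[j] ≤ 5 ∧ pos < tot - 11
The weakest precondition is data[j] ≤ 5 ∧ pos < tot - 11.
Check whether data[3] ≤ 5 ∧ pos < tot - 11 ∧ j = 3 implies it.
Every state satisfying the precondition satisfies the weakest precondition: the implication holds.
Answer: valid


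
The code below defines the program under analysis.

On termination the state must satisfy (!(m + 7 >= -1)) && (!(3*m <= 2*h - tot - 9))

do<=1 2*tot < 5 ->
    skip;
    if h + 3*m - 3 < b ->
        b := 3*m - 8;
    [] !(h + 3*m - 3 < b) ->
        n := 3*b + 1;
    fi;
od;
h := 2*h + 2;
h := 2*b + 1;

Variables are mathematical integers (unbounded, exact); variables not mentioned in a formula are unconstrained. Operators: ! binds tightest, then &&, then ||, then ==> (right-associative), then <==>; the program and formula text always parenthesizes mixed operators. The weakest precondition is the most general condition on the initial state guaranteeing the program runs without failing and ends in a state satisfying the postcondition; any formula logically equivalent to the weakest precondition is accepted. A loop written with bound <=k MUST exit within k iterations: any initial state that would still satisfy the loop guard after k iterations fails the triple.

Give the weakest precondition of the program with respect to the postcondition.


Working backward. After the program, the postcondition (!(m + 7 >= -1)) && (!(3*m <= 2*h - tot - 9)) must hold; in canonical form it is (!(m >= -8)) && (!(3*m + tot <= 2*h - 9)).
Before h := 2*b + 1: (!(m >= -8)) && (!(3*m + tot <= 4*b - 7))
Before h := 2*h + 2: (!(m >= -8)) && (!(3*m + tot <= 4*b - 7))
Before the loop (bound <=1), unroll the exhaustion recursion (WP_0 = exit-now case; WP_j = one more guarded iteration, up to j = 1):
  WP_0: (!(2*tot < 5)) && (!(m >= -8)) && (!(3*m + tot <= 4*b - 7))
  WP_1: (2*tot < 5 ==> ((h + 3*m < b + 3 ==> ((!(2*tot < 5)) && (!(m >= -8)) && (!(tot <= 9*m - 39)))) && ((!(h + 3*m < b + 3)) ==> ((!(2*tot < 5)) && (!(m >= -8)) && (!(3*m + tot <= 4*b - 7)))))) && ((!(2*tot < 5)) ==> ((!(m >= -8)) && (!(3*m + tot <= 4*b - 7))))
So before the loop: (2*tot < 5 ==> ((h + 3*m < b + 3 ==> ((!(2*tot < 5)) && (!(m >= -8)) && (!(tot <= 9*m - 39)))) && ((!(h + 3*m < b + 3)) ==> ((!(2*tot < 5)) && (!(m >= -8)) && (!(3*m + tot <= 4*b - 7)))))) && ((!(2*tot < 5)) ==> ((!(m >= -8)) && (!(3*m + tot <= 4*b - 7))))
Answer: WP = (2*tot < 5 ==> ((h + 3*m < b + 3 ==> ((!(2*tot < 5)) && (!(m >= -8)) && (!(tot <= 9*m - 39)))) && ((!(h + 3*m < b + 3)) ==> ((!(2*tot < 5)) && (!(m >= -8)) && (!(3*m + tot <= 4*b - 7)))))) && ((!(2*tot < 5)) ==> ((!(m >= -8)) && (!(3*m + tot <= 4*b - 7))))


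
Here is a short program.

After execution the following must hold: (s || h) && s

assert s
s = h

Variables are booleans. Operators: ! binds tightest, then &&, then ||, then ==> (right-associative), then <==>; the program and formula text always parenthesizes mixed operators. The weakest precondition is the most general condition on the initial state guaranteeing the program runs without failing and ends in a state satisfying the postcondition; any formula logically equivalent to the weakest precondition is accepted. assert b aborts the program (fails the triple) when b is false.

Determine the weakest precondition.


Working backward. After the program, (s || h) && s must hold.
Before s := h: h
Before assert s: s && h
Answer: WP = s && h


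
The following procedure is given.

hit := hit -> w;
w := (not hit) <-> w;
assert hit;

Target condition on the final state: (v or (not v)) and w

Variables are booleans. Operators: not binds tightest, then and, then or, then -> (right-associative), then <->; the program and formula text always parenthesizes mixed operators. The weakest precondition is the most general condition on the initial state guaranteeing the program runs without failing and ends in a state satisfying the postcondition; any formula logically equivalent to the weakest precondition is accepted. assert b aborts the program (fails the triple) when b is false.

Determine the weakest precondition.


Working backward. After the program, the postcondition (v or (not v)) and w must hold; in canonical form it is w.
Before assert hit: hit and w
Before w := (not hit) <-> w: hit and ((not hit) <-> w)
Before hit := hit -> w: (hit -> w) and ((not (hit -> w)) <-> w)
Answer: WP = (hit -> w) and ((not (hit -> w)) <-> w)


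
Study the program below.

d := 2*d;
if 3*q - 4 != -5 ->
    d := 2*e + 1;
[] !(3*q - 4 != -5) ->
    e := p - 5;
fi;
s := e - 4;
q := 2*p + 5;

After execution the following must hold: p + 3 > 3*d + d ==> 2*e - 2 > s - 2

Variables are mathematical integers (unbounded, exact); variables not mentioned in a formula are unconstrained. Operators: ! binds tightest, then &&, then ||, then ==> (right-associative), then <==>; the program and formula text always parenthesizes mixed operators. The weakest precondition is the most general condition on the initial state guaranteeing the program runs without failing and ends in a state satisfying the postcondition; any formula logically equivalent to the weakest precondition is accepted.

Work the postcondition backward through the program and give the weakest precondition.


Working backward. After the program, the postcondition p + 3 > 3*d + d ==> 2*e - 2 > s - 2 must hold; in canonical form it is p > 4*d - 3 ==> 2*e > s.
Before q := 2*p + 5: p > 4*d - 3 ==> 2*e > s
Before s := e - 4: p > 4*d - 3 ==> e > -4
Then branch requires p > 8*e + 1 ==> e > -4; else branch requires p > 4*d - 3 ==> p > 1.
Before the if: (3*q != -1 ==> (p > 8*e + 1 ==> e > -4)) && ((!(3*q != -1)) ==> (p > 4*d - 3 ==> p > 1))
Before d := 2*d: (3*q != -1 ==> (p > 8*e + 1 ==> e > -4)) && ((!(3*q != -1)) ==> (p > 8*d - 3 ==> p > 1))
Answer: WP = (3*q != -1 ==> (p > 8*e + 1 ==> e > -4)) && ((!(3*q != -1)) ==> (p > 8*d - 3 ==> p > 1))


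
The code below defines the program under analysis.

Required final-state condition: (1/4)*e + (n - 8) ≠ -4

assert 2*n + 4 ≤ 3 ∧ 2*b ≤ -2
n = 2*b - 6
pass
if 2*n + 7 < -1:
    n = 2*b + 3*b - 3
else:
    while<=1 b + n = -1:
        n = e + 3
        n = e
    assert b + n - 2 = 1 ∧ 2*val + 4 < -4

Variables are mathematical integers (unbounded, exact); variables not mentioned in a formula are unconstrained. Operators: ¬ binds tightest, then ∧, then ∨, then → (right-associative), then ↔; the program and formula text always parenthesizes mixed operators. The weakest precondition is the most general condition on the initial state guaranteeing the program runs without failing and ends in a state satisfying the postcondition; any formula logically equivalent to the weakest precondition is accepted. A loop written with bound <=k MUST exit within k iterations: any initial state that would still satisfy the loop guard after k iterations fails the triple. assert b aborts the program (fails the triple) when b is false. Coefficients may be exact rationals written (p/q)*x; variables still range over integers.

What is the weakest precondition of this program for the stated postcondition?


Working backward. After the program, the postcondition (1/4)*e + (n - 8) ≠ -4 must hold; in canonical form it is (1/4)*e + n ≠ 4.
Then branch requires 5*b + (1/4)*e ≠ 7; else branch requires (b + n = -1 → ((¬(b + e = -1)) ∧ b + e = 3 ∧ 2*val < -8 ∧ (5/4)*e ≠ 4)) ∧ ((¬(b + n = -1)) → (b + n = 3 ∧ 2*val < -8 ∧ (1/4)*e + n ≠ 4)).
Before the if: (2*n < -8 → 5*b + (1/4)*e ≠ 7) ∧ ((¬(2*n < -8)) → ((b + n = -1 → ((¬(b + e = -1)) ∧ b + e = 3 ∧ 2*val < -8 ∧ (5/4)*e ≠ 4)) ∧ ((¬(b + n = -1)) → (b + n = 3 ∧ 2*val < -8 ∧ (1/4)*e + n ≠ 4))))
Before skip: (2*n < -8 → 5*b + (1/4)*e ≠ 7) ∧ ((¬(2*n < -8)) → ((b + n = -1 → ((¬(b + e = -1)) ∧ b + e = 3 ∧ 2*val < -8 ∧ (5/4)*e ≠ 4)) ∧ ((¬(b + n = -1)) → (b + n = 3 ∧ 2*val < -8 ∧ (1/4)*e + n ≠ 4))))
Before n := 2*b - 6: (4*b < 4 → 5*b + (1/4)*e ≠ 7) ∧ ((¬(4*b < 4)) → ((3*b = 5 → ((¬(b + e = -1)) ∧ b + e = 3 ∧ 2*val < -8 ∧ (5/4)*e ≠ 4)) ∧ ((¬(3*b = 5)) → (3*b = 9 ∧ 2*val < -8 ∧ 2*b + (1/4)*e ≠ 10))))
Before assert 2*n + 4 ≤ 3 ∧ 2*b ≤ -2: 2*n ≤ -1 ∧ 2*b ≤ -2 ∧ (4*b < 4 → 5*b + (1/4)*e ≠ 7) ∧ ((¬(4*b < 4)) → ((3*b = 5 → ((¬(b + e = -1)) ∧ b + e = 3 ∧ 2*val < -8 ∧ (5/4)*e ≠ 4)) ∧ ((¬(3*b = 5)) → (3*b = 9 ∧ 2*val < -8 ∧ 2*b + (1/4)*e ≠ 10))))
Answer: WP = 2*n ≤ -1 ∧ 2*b ≤ -2 ∧ (4*b < 4 → 5*b + (1/4)*e ≠ 7) ∧ ((¬(4*b < 4)) → ((3*b = 5 → ((¬(b + e = -1)) ∧ b + e = 3 ∧ 2*val < -8 ∧ (5/4)*e ≠ 4)) ∧ ((¬(3*b = 5)) → (3*b = 9 ∧ 2*val < -8 ∧ 2*b + (1/4)*e ≠ 10))))


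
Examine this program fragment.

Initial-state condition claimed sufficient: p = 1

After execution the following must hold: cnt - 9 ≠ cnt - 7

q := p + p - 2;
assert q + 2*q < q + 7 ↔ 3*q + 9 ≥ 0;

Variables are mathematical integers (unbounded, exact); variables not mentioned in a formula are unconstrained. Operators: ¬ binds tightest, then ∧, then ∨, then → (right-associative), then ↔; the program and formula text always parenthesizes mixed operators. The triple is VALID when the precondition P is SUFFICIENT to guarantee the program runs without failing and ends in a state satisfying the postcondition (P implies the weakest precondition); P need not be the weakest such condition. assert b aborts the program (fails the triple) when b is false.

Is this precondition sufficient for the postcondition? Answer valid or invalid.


Working backward. After the program, the postcondition cnt - 9 ≠ cnt - 7 must hold; in canonical form it is true.
Before assert q + 2*q < q + 7 ↔ 3*q + 9 ≥ 0: 2*q < 7 ↔ 3*q ≥ -9
Before q := p + p - 2: 4*p < 11 ↔ 6*p ≥ -3
The weakest precondition is 4*p < 11 ↔ 6*p ≥ -3.
Check whether p = 1 implies it.
Every state satisfying the precondition satisfies the weakest precondition: the implication holds.
Answer: valid


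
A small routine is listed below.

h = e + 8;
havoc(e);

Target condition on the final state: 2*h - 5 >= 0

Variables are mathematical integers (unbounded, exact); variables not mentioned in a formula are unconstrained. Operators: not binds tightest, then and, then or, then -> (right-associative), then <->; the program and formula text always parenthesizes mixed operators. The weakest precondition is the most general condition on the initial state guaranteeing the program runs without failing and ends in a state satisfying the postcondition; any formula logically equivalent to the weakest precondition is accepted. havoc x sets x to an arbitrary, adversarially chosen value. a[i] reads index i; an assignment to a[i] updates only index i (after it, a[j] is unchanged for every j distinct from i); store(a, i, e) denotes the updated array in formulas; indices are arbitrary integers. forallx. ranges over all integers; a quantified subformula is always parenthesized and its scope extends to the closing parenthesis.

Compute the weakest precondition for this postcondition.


Working backward. After the program, the postcondition 2*h - 5 >= 0 must hold; in canonical form it is 2*h >= 5.
Before havoc e: 2*h >= 5
Before h := e + 8: 2*e >= -11
Answer: WP = 2*e >= -11


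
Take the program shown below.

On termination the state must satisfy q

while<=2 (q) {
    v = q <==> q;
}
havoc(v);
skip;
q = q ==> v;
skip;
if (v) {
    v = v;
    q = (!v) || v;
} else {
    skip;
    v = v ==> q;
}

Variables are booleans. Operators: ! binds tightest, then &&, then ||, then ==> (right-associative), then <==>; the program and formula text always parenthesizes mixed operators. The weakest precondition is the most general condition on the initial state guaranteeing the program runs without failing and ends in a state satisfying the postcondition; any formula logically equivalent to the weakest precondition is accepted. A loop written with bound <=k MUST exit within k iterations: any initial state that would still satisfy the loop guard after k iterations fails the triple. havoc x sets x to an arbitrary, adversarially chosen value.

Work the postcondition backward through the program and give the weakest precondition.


Working backward. After the program, q must hold.
Then branch requires true; else branch requires q.
Before the if: (!v) ==> q
Before skip: (!v) ==> q
Before q := q ==> v: (!v) ==> (q ==> v)
Before skip: (!v) ==> (q ==> v)
Before havoc v: !q
Before the loop (bound <=2), unroll the exhaustion recursion (WP_0 = exit-now case; WP_j = one more guarded iteration, up to j = 2):
  WP_0: !q
  WP_1: q ==> (!q)
  WP_2: q ==> (q ==> (!q))
So before the loop: q ==> (q ==> (!q))
Answer: WP = q ==> (q ==> (!q))


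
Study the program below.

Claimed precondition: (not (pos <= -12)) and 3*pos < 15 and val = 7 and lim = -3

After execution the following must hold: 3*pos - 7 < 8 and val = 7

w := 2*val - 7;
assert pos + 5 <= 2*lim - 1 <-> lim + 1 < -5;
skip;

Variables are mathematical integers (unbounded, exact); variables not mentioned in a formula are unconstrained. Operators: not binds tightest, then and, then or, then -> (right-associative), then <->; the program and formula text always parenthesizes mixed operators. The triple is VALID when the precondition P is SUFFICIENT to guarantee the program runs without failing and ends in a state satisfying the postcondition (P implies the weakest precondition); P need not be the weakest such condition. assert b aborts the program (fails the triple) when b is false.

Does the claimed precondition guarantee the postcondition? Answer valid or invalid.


Working backward. After the program, the postcondition 3*pos - 7 < 8 and val = 7 must hold; in canonical form it is 3*pos < 15 and val = 7.
Before skip: 3*pos < 15 and val = 7
Before assert pos + 5 <= 2*lim - 1 <-> lim + 1 < -5: (pos <= 2*lim - 6 <-> lim < -6) and 3*pos < 15 and val = 7
Before w := 2*val - 7: (pos <= 2*lim - 6 <-> lim < -6) and 3*pos < 15 and val = 7
The weakest precondition is (pos <= 2*lim - 6 <-> lim < -6) and 3*pos < 15 and val = 7.
Check whether (not (pos <= -12)) and 3*pos < 15 and val = 7 and lim = -3 implies it.
Every state satisfying the precondition satisfies the weakest precondition: the implication holds.
Answer: valid
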